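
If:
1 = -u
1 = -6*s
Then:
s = -1/6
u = -1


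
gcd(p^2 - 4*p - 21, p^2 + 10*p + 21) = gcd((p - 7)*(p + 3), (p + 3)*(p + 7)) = p + 3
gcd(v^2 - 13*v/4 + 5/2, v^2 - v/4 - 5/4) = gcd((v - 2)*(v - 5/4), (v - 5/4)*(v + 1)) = v - 5/4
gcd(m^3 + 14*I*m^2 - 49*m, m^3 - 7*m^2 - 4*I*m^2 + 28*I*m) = m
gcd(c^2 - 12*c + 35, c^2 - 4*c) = 1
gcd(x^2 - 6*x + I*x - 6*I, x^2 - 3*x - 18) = x - 6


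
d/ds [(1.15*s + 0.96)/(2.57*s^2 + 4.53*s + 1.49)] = (2.9555*s^2 + 5.2095*s - (1.15*s + 0.96)*(5.14*s + 4.53) + 1.7135)/(2.57*s^2 + 4.53*s + 1.49)^2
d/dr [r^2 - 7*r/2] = 2*r - 7/2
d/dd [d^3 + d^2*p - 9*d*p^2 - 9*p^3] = 3*d^2 + 2*d*p - 9*p^2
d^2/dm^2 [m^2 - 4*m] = 2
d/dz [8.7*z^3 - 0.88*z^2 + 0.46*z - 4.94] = 26.1*z^2 - 1.76*z + 0.46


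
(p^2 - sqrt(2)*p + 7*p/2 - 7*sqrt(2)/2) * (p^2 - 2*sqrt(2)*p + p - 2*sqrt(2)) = p^4 - 3*sqrt(2)*p^3 + 9*p^3/2 - 27*sqrt(2)*p^2/2 + 15*p^2/2 - 21*sqrt(2)*p/2 + 18*p + 14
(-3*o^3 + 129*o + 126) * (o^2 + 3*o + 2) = -3*o^5 - 9*o^4 + 123*o^3 + 513*o^2 + 636*o + 252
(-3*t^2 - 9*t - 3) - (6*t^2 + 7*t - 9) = -9*t^2 - 16*t + 6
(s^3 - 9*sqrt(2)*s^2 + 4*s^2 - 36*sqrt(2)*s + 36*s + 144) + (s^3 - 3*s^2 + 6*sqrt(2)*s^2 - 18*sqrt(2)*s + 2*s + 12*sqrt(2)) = 2*s^3 - 3*sqrt(2)*s^2 + s^2 - 54*sqrt(2)*s + 38*s + 12*sqrt(2) + 144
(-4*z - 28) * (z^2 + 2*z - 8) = -4*z^3 - 36*z^2 - 24*z + 224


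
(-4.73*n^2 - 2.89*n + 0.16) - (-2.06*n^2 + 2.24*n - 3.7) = -2.67*n^2 - 5.13*n + 3.86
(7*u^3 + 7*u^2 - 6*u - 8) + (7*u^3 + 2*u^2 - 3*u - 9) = 14*u^3 + 9*u^2 - 9*u - 17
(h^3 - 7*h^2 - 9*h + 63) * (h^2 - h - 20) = h^5 - 8*h^4 - 22*h^3 + 212*h^2 + 117*h - 1260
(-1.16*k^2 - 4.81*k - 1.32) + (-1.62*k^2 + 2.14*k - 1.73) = -2.78*k^2 - 2.67*k - 3.05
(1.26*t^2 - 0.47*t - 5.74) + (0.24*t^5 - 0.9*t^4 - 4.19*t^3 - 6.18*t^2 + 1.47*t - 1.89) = 0.24*t^5 - 0.9*t^4 - 4.19*t^3 - 4.92*t^2 + 1.0*t - 7.63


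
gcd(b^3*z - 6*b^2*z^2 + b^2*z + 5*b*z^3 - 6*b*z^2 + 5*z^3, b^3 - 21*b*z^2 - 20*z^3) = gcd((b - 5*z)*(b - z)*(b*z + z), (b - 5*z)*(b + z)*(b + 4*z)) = -b + 5*z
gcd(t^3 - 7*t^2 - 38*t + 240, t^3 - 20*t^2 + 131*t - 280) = t^2 - 13*t + 40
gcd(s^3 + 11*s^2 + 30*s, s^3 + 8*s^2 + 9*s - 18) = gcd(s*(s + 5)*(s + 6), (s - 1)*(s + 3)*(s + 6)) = s + 6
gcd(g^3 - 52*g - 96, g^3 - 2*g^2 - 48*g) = g^2 - 2*g - 48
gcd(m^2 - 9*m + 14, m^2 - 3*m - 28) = m - 7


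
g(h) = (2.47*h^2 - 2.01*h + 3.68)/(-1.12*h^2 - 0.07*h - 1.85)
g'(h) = (2.24*h + 0.07)*(2.47*h^2 - 2.01*h + 3.68)/(-1.12*h^2 - 0.07*h - 1.85)^2 + (4.94*h - 2.01)/(-1.12*h^2 - 0.07*h - 1.85) = (-2.4241*h^2 - 0.895799999999999*h + 3.9761)/(1.2544*h^4 + 0.1568*h^3 + 4.1489*h^2 + 0.259*h + 3.4225)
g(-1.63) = -2.87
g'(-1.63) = -0.05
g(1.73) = -1.43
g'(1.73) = -0.17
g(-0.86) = -2.76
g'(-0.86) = 0.43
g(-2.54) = -2.78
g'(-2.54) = -0.12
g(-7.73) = -2.44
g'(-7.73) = -0.03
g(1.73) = -1.43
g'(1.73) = -0.17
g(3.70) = -1.72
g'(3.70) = -0.11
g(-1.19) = -2.85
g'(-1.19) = 0.14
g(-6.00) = -2.51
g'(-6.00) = -0.04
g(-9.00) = -2.41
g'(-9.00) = -0.02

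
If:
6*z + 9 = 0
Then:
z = -3/2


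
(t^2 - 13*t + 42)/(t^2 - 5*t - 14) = (t - 6)/(t + 2)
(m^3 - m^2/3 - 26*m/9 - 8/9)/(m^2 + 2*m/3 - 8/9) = (3*m^2 - 5*m - 2)/(3*m - 2)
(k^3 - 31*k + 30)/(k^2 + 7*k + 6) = (k^2 - 6*k + 5)/(k + 1)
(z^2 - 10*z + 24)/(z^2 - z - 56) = (-z^2 + 10*z - 24)/(-z^2 + z + 56)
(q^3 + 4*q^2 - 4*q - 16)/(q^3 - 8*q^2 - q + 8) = (q^3 + 4*q^2 - 4*q - 16)/(q^3 - 8*q^2 - q + 8)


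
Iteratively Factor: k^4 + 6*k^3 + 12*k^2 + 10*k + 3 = (k + 1)*(k^3 + 5*k^2 + 7*k + 3) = (k + 1)*(k + 3)*(k^2 + 2*k + 1) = (k + 1)^2*(k + 3)*(k + 1)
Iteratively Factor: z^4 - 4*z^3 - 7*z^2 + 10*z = (z - 5)*(z^3 + z^2 - 2*z) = (z - 5)*(z + 2)*(z^2 - z) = z*(z - 5)*(z + 2)*(z - 1)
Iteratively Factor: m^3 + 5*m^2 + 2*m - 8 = (m + 4)*(m^2 + m - 2) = (m - 1)*(m + 4)*(m + 2)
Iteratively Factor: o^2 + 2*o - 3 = (o + 3)*(o - 1)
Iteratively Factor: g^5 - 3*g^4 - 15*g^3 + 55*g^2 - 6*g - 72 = (g - 3)*(g^4 - 15*g^2 + 10*g + 24) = (g - 3)*(g - 2)*(g^3 + 2*g^2 - 11*g - 12) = (g - 3)*(g - 2)*(g + 4)*(g^2 - 2*g - 3) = (g - 3)*(g - 2)*(g + 1)*(g + 4)*(g - 3)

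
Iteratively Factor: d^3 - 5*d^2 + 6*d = (d - 2)*(d^2 - 3*d) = (d - 3)*(d - 2)*(d)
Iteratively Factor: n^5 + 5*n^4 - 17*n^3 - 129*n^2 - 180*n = (n + 3)*(n^4 + 2*n^3 - 23*n^2 - 60*n) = (n - 5)*(n + 3)*(n^3 + 7*n^2 + 12*n) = n*(n - 5)*(n + 3)*(n^2 + 7*n + 12) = n*(n - 5)*(n + 3)*(n + 4)*(n + 3)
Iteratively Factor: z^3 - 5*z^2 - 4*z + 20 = (z - 5)*(z^2 - 4) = (z - 5)*(z + 2)*(z - 2)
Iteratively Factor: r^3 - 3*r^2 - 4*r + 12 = (r - 2)*(r^2 - r - 6) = (r - 2)*(r + 2)*(r - 3)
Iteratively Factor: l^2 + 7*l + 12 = (l + 3)*(l + 4)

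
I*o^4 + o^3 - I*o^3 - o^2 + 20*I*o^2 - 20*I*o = o*(o - 5*I)*(o + 4*I)*(I*o - I)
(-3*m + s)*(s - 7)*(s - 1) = -3*m*s^2 + 24*m*s - 21*m + s^3 - 8*s^2 + 7*s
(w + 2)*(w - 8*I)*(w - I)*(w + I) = w^4 + 2*w^3 - 8*I*w^3 + w^2 - 16*I*w^2 + 2*w - 8*I*w - 16*I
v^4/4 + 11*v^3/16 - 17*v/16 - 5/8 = (v/4 + 1/2)*(v - 5/4)*(v + 1)^2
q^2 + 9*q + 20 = (q + 4)*(q + 5)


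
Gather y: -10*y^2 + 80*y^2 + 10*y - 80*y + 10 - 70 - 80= 70*y^2 - 70*y - 140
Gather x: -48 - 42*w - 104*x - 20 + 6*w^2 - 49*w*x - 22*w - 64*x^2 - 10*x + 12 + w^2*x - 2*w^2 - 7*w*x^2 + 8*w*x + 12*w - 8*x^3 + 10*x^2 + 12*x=4*w^2 - 52*w - 8*x^3 + x^2*(-7*w - 54) + x*(w^2 - 41*w - 102) - 56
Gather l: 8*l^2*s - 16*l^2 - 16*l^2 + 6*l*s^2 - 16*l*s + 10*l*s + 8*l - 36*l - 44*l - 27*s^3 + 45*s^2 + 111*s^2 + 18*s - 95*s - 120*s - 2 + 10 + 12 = l^2*(8*s - 32) + l*(6*s^2 - 6*s - 72) - 27*s^3 + 156*s^2 - 197*s + 20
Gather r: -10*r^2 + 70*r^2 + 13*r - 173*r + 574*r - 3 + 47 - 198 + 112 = 60*r^2 + 414*r - 42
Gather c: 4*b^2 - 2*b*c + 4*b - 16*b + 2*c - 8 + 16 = 4*b^2 - 12*b + c*(2 - 2*b) + 8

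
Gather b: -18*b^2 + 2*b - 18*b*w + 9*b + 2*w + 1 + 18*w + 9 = -18*b^2 + b*(11 - 18*w) + 20*w + 10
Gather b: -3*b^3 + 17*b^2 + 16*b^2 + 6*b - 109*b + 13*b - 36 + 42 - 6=-3*b^3 + 33*b^2 - 90*b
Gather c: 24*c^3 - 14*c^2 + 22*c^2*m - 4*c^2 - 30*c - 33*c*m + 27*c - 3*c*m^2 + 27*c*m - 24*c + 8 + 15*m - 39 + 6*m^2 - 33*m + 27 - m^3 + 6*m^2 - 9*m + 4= 24*c^3 + c^2*(22*m - 18) + c*(-3*m^2 - 6*m - 27) - m^3 + 12*m^2 - 27*m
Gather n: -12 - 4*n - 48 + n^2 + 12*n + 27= n^2 + 8*n - 33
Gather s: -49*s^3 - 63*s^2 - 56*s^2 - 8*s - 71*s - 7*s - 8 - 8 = -49*s^3 - 119*s^2 - 86*s - 16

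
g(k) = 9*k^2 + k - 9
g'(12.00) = 217.00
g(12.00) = 1299.00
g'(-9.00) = -161.00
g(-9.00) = 711.00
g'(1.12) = 21.16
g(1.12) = 3.41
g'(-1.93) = -33.74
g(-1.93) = 22.59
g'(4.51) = 82.18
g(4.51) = 178.57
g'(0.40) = 8.20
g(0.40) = -7.16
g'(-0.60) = -9.80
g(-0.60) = -6.36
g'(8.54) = 154.72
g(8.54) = 655.92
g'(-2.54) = -44.72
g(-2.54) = 46.52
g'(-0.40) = -6.20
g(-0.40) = -7.96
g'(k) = 18*k + 1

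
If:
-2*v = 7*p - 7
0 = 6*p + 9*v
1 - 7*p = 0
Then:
No Solution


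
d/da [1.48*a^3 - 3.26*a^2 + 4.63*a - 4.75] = 4.44*a^2 - 6.52*a + 4.63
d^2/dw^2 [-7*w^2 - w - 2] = -14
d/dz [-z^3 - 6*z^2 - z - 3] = -3*z^2 - 12*z - 1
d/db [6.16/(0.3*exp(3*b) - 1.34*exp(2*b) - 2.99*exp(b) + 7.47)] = (-5.544*exp(2*b) + 16.5088*exp(b) + 18.4184)*exp(b)/(0.3*exp(3*b) - 1.34*exp(2*b) - 2.99*exp(b) + 7.47)^2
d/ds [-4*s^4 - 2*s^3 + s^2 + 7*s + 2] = -16*s^3 - 6*s^2 + 2*s + 7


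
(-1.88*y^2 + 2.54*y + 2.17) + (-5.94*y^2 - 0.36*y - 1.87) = -7.82*y^2 + 2.18*y + 0.3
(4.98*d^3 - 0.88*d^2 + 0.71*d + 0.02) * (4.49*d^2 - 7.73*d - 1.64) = 22.3602*d^5 - 42.4466*d^4 + 1.8231*d^3 - 3.9553*d^2 - 1.319*d - 0.0328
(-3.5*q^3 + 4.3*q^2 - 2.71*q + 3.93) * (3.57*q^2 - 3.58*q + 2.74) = -12.495*q^5 + 27.881*q^4 - 34.6587*q^3 + 35.5139*q^2 - 21.4948*q + 10.7682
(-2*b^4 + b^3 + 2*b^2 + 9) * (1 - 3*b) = 6*b^5 - 5*b^4 - 5*b^3 + 2*b^2 - 27*b + 9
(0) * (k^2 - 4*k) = 0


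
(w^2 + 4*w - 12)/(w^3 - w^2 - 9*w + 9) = (w^2 + 4*w - 12)/(w^3 - w^2 - 9*w + 9)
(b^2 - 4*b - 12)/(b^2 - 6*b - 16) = (b - 6)/(b - 8)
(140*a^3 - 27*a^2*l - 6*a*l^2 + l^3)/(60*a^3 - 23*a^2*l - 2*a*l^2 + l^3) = (7*a - l)/(3*a - l)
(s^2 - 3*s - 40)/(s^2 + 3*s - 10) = (s - 8)/(s - 2)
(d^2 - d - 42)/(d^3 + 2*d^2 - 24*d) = (d - 7)/(d*(d - 4))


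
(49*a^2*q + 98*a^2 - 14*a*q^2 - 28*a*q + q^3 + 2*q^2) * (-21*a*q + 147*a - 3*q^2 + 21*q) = -1029*a^3*q^2 + 5145*a^3*q + 14406*a^3 + 147*a^2*q^3 - 735*a^2*q^2 - 2058*a^2*q + 21*a*q^4 - 105*a*q^3 - 294*a*q^2 - 3*q^5 + 15*q^4 + 42*q^3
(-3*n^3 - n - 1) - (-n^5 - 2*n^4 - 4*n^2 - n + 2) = n^5 + 2*n^4 - 3*n^3 + 4*n^2 - 3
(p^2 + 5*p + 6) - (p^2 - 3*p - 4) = 8*p + 10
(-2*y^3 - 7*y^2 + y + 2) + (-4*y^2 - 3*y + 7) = -2*y^3 - 11*y^2 - 2*y + 9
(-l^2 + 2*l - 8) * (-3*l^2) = 3*l^4 - 6*l^3 + 24*l^2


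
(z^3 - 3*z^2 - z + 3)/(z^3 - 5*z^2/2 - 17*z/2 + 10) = 2*(z^2 - 2*z - 3)/(2*z^2 - 3*z - 20)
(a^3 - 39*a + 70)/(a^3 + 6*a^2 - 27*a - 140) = (a - 2)/(a + 4)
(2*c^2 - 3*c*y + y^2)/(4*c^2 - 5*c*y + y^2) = (-2*c + y)/(-4*c + y)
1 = 1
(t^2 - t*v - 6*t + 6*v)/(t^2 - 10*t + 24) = (t - v)/(t - 4)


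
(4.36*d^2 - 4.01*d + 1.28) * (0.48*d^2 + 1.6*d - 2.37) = 2.0928*d^4 + 5.0512*d^3 - 16.1348*d^2 + 11.5517*d - 3.0336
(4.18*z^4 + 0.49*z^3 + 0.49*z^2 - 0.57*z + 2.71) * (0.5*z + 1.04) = 2.09*z^5 + 4.5922*z^4 + 0.7546*z^3 + 0.2246*z^2 + 0.7622*z + 2.8184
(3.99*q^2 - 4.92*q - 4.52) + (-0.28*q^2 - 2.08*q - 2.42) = 3.71*q^2 - 7.0*q - 6.94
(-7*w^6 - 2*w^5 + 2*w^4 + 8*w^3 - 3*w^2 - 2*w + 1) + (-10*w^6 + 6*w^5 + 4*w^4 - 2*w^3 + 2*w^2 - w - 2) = -17*w^6 + 4*w^5 + 6*w^4 + 6*w^3 - w^2 - 3*w - 1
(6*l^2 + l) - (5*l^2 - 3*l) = l^2 + 4*l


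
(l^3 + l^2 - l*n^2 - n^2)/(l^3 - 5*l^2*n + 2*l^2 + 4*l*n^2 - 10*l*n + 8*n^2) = (l^2 + l*n + l + n)/(l^2 - 4*l*n + 2*l - 8*n)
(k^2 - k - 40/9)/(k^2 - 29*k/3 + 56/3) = (k + 5/3)/(k - 7)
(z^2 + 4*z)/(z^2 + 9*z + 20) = z/(z + 5)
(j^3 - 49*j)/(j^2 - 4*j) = (j^2 - 49)/(j - 4)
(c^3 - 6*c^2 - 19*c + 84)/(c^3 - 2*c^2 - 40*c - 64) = (c^2 - 10*c + 21)/(c^2 - 6*c - 16)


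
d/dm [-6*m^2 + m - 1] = 1 - 12*m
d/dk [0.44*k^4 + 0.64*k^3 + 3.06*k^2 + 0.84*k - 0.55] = 1.76*k^3 + 1.92*k^2 + 6.12*k + 0.84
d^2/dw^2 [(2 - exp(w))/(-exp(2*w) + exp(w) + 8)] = (exp(4*w) - 7*exp(3*w) + 54*exp(2*w) - 74*exp(w) + 80)*exp(w)/(exp(6*w) - 3*exp(5*w) - 21*exp(4*w) + 47*exp(3*w) + 168*exp(2*w) - 192*exp(w) - 512)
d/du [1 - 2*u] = -2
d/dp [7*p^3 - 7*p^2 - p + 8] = 21*p^2 - 14*p - 1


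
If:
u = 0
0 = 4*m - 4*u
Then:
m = 0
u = 0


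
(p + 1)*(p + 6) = p^2 + 7*p + 6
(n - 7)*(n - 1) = n^2 - 8*n + 7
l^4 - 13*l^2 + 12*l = l*(l - 3)*(l - 1)*(l + 4)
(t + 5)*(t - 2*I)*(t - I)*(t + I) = t^4 + 5*t^3 - 2*I*t^3 + t^2 - 10*I*t^2 + 5*t - 2*I*t - 10*I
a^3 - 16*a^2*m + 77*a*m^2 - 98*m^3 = (a - 7*m)^2*(a - 2*m)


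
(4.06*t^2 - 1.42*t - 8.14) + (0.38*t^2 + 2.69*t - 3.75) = 4.44*t^2 + 1.27*t - 11.89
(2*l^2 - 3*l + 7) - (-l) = 2*l^2 - 2*l + 7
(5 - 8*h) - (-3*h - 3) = 8 - 5*h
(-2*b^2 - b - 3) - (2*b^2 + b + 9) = -4*b^2 - 2*b - 12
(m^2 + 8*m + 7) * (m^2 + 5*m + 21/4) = m^4 + 13*m^3 + 209*m^2/4 + 77*m + 147/4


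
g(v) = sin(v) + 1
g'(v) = cos(v)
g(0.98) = 1.83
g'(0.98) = 0.56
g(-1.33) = 0.03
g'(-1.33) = 0.24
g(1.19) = 1.93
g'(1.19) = 0.37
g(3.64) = 0.52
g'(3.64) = -0.88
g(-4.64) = 2.00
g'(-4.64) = -0.07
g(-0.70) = 0.36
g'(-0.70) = 0.76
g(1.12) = 1.90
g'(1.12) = 0.44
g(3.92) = 0.30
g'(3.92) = -0.71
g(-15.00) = 0.35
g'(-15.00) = -0.76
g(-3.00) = 0.86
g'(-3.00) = -0.99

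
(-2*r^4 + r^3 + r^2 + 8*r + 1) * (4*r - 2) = -8*r^5 + 8*r^4 + 2*r^3 + 30*r^2 - 12*r - 2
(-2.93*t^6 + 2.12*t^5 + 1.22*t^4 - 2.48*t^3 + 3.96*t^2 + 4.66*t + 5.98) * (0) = 0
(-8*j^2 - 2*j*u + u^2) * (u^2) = -8*j^2*u^2 - 2*j*u^3 + u^4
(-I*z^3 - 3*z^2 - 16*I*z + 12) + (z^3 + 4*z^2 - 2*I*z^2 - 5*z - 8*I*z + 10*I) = z^3 - I*z^3 + z^2 - 2*I*z^2 - 5*z - 24*I*z + 12 + 10*I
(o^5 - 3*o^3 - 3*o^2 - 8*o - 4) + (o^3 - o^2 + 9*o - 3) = o^5 - 2*o^3 - 4*o^2 + o - 7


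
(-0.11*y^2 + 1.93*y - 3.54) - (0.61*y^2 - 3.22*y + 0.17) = -0.72*y^2 + 5.15*y - 3.71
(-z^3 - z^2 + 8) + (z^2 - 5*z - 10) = -z^3 - 5*z - 2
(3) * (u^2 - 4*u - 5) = 3*u^2 - 12*u - 15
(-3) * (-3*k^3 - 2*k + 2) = 9*k^3 + 6*k - 6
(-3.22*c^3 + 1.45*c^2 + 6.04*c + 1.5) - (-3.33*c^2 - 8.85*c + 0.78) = -3.22*c^3 + 4.78*c^2 + 14.89*c + 0.72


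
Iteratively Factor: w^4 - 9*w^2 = (w - 3)*(w^3 + 3*w^2) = w*(w - 3)*(w^2 + 3*w) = w*(w - 3)*(w + 3)*(w)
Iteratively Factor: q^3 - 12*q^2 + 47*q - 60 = (q - 5)*(q^2 - 7*q + 12) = (q - 5)*(q - 4)*(q - 3)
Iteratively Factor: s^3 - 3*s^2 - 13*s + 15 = (s - 1)*(s^2 - 2*s - 15) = (s - 1)*(s + 3)*(s - 5)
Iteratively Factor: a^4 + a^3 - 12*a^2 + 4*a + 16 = (a + 4)*(a^3 - 3*a^2 + 4) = (a + 1)*(a + 4)*(a^2 - 4*a + 4) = (a - 2)*(a + 1)*(a + 4)*(a - 2)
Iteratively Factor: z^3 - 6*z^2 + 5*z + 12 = (z + 1)*(z^2 - 7*z + 12) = (z - 4)*(z + 1)*(z - 3)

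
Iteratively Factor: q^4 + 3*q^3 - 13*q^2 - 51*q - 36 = (q - 4)*(q^3 + 7*q^2 + 15*q + 9) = (q - 4)*(q + 3)*(q^2 + 4*q + 3) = (q - 4)*(q + 3)^2*(q + 1)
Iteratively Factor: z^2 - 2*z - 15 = (z + 3)*(z - 5)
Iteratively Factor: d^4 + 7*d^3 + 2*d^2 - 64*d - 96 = (d + 2)*(d^3 + 5*d^2 - 8*d - 48) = (d - 3)*(d + 2)*(d^2 + 8*d + 16) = (d - 3)*(d + 2)*(d + 4)*(d + 4)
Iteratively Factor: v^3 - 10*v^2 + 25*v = (v - 5)*(v^2 - 5*v) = (v - 5)^2*(v)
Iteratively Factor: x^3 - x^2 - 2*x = (x + 1)*(x^2 - 2*x) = x*(x + 1)*(x - 2)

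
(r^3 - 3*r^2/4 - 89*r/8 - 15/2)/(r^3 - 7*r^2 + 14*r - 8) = (8*r^2 + 26*r + 15)/(8*(r^2 - 3*r + 2))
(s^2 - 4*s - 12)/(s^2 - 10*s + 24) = (s + 2)/(s - 4)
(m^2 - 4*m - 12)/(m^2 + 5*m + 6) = (m - 6)/(m + 3)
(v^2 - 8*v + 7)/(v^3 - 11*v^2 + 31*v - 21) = 1/(v - 3)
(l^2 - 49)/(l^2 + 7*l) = (l - 7)/l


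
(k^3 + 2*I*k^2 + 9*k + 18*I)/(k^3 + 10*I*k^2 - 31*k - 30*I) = (k - 3*I)/(k + 5*I)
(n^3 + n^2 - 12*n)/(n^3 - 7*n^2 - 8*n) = (-n^2 - n + 12)/(-n^2 + 7*n + 8)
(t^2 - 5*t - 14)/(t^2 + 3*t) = (t^2 - 5*t - 14)/(t*(t + 3))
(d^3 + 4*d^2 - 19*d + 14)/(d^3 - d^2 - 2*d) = (d^2 + 6*d - 7)/(d*(d + 1))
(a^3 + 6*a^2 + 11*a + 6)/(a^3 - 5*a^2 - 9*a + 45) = (a^2 + 3*a + 2)/(a^2 - 8*a + 15)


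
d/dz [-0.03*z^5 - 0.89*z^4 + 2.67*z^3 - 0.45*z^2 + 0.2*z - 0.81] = -0.15*z^4 - 3.56*z^3 + 8.01*z^2 - 0.9*z + 0.2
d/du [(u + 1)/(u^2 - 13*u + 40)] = (u^2 - 13*u - (u + 1)*(2*u - 13) + 40)/(u^2 - 13*u + 40)^2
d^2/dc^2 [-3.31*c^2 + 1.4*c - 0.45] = -6.62000000000000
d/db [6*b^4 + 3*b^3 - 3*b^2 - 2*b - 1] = 24*b^3 + 9*b^2 - 6*b - 2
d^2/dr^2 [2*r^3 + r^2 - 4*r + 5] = 12*r + 2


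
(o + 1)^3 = o^3 + 3*o^2 + 3*o + 1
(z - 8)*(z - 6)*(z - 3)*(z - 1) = z^4 - 18*z^3 + 107*z^2 - 234*z + 144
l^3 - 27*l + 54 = (l - 3)^2*(l + 6)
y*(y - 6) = y^2 - 6*y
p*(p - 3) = p^2 - 3*p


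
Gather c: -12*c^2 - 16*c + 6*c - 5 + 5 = -12*c^2 - 10*c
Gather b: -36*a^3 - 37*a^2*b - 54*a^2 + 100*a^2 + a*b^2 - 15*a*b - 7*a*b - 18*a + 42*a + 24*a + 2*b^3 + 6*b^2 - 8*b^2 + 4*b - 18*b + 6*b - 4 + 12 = -36*a^3 + 46*a^2 + 48*a + 2*b^3 + b^2*(a - 2) + b*(-37*a^2 - 22*a - 8) + 8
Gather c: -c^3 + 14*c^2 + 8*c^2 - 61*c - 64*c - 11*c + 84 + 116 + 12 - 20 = -c^3 + 22*c^2 - 136*c + 192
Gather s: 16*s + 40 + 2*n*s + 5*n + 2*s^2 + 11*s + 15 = 5*n + 2*s^2 + s*(2*n + 27) + 55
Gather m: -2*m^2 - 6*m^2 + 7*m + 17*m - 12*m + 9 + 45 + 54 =-8*m^2 + 12*m + 108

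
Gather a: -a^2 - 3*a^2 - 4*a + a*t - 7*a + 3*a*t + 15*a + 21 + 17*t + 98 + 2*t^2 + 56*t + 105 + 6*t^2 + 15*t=-4*a^2 + a*(4*t + 4) + 8*t^2 + 88*t + 224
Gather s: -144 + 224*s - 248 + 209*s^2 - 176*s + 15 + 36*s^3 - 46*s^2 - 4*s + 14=36*s^3 + 163*s^2 + 44*s - 363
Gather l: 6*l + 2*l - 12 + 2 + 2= 8*l - 8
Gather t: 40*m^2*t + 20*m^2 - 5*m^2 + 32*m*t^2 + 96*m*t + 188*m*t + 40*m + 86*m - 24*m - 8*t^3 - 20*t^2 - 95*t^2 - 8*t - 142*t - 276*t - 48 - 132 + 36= 15*m^2 + 102*m - 8*t^3 + t^2*(32*m - 115) + t*(40*m^2 + 284*m - 426) - 144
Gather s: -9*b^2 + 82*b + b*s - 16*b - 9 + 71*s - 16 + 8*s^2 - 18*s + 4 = -9*b^2 + 66*b + 8*s^2 + s*(b + 53) - 21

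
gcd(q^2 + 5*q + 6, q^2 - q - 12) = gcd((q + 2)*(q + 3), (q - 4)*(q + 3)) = q + 3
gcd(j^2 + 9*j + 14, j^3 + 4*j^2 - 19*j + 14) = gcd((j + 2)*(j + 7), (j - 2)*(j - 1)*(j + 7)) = j + 7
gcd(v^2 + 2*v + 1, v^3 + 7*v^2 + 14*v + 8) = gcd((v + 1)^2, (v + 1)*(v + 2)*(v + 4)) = v + 1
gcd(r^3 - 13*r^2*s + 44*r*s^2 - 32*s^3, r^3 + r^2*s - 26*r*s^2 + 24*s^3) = r^2 - 5*r*s + 4*s^2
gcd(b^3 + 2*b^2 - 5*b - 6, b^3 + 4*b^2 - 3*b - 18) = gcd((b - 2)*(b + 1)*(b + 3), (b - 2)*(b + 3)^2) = b^2 + b - 6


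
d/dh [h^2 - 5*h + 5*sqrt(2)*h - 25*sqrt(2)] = 2*h - 5 + 5*sqrt(2)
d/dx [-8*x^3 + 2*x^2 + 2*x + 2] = -24*x^2 + 4*x + 2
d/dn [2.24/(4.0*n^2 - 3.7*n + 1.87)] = (8.288 - 17.92*n)/(4.0*n^2 - 3.7*n + 1.87)^2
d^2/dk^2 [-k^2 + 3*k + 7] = -2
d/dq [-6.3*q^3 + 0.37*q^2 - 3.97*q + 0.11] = -18.9*q^2 + 0.74*q - 3.97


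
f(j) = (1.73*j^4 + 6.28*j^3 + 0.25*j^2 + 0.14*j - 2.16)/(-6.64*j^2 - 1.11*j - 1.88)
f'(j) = (13.28*j + 1.11)*(1.73*j^4 + 6.28*j^3 + 0.25*j^2 + 0.14*j - 2.16)/(-6.64*j^2 - 1.11*j - 1.88)^2 + (6.92*j^3 + 18.84*j^2 + 0.5*j + 0.14)/(-6.64*j^2 - 1.11*j - 1.88) = (-22.9744*j^5 - 47.4601*j^4 - 26.9512*j^3 - 34.7671*j^2 - 29.6248*j - 2.6608)/(44.0896*j^4 + 14.7408*j^3 + 26.1985*j^2 + 4.1736*j + 3.5344)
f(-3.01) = 0.50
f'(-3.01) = 0.66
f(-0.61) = 0.91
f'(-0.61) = 0.29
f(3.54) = -6.20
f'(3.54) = -2.77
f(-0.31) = 1.08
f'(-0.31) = 0.76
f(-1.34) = 0.93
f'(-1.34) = -0.09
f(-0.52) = 0.94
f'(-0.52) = 0.47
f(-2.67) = 0.70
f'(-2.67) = 0.49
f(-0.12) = 1.19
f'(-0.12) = 0.13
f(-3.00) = 0.51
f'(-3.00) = 0.66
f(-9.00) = -12.82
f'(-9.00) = 3.79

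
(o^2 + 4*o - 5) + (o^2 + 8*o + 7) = 2*o^2 + 12*o + 2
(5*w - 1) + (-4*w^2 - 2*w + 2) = -4*w^2 + 3*w + 1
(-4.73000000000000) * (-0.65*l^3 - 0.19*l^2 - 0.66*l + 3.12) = 3.0745*l^3 + 0.8987*l^2 + 3.1218*l - 14.7576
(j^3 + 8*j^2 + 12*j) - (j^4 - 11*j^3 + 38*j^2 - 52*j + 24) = -j^4 + 12*j^3 - 30*j^2 + 64*j - 24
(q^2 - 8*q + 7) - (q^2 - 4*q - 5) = 12 - 4*q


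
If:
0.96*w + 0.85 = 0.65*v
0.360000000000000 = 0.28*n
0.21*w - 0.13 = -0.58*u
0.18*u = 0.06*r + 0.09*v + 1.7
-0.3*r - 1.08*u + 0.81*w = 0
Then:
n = 1.29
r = -16.60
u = 1.65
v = -4.52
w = -3.94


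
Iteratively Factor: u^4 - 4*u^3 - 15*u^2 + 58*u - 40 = (u - 1)*(u^3 - 3*u^2 - 18*u + 40) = (u - 1)*(u + 4)*(u^2 - 7*u + 10) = (u - 2)*(u - 1)*(u + 4)*(u - 5)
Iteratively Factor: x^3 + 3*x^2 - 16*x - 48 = (x - 4)*(x^2 + 7*x + 12) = (x - 4)*(x + 4)*(x + 3)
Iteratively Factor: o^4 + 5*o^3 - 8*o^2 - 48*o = (o - 3)*(o^3 + 8*o^2 + 16*o) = o*(o - 3)*(o^2 + 8*o + 16) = o*(o - 3)*(o + 4)*(o + 4)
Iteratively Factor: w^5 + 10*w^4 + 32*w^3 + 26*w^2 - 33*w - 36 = (w + 3)*(w^4 + 7*w^3 + 11*w^2 - 7*w - 12) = (w + 3)^2*(w^3 + 4*w^2 - w - 4) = (w - 1)*(w + 3)^2*(w^2 + 5*w + 4) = (w - 1)*(w + 1)*(w + 3)^2*(w + 4)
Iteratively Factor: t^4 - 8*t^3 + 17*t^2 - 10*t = (t - 1)*(t^3 - 7*t^2 + 10*t) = (t - 2)*(t - 1)*(t^2 - 5*t) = (t - 5)*(t - 2)*(t - 1)*(t)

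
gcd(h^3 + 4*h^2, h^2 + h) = h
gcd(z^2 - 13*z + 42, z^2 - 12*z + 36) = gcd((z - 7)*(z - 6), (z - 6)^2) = z - 6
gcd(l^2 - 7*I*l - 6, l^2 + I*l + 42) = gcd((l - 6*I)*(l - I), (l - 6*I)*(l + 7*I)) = l - 6*I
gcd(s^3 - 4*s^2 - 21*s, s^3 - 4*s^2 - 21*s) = s^3 - 4*s^2 - 21*s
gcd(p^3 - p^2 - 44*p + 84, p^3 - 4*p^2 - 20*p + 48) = p^2 - 8*p + 12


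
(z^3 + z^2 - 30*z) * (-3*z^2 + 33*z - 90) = -3*z^5 + 30*z^4 + 33*z^3 - 1080*z^2 + 2700*z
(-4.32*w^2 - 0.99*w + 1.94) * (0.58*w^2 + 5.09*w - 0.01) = -2.5056*w^4 - 22.563*w^3 - 3.8707*w^2 + 9.8845*w - 0.0194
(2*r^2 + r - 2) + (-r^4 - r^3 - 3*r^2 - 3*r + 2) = -r^4 - r^3 - r^2 - 2*r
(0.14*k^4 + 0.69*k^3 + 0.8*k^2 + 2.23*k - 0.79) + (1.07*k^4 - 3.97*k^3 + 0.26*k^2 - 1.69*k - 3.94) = 1.21*k^4 - 3.28*k^3 + 1.06*k^2 + 0.54*k - 4.73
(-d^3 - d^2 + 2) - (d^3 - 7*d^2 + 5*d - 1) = -2*d^3 + 6*d^2 - 5*d + 3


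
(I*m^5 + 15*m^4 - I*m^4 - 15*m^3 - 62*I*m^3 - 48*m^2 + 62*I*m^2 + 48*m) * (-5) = -5*I*m^5 - 75*m^4 + 5*I*m^4 + 75*m^3 + 310*I*m^3 + 240*m^2 - 310*I*m^2 - 240*m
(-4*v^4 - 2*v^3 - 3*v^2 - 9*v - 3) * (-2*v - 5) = 8*v^5 + 24*v^4 + 16*v^3 + 33*v^2 + 51*v + 15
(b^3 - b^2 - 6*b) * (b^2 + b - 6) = b^5 - 13*b^3 + 36*b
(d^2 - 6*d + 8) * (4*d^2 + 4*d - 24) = 4*d^4 - 20*d^3 - 16*d^2 + 176*d - 192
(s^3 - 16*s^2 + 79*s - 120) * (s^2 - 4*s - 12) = s^5 - 20*s^4 + 131*s^3 - 244*s^2 - 468*s + 1440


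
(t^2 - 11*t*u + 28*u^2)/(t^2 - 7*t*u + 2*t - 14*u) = (t - 4*u)/(t + 2)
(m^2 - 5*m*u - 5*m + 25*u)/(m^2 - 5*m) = (m - 5*u)/m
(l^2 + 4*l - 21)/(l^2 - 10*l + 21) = (l + 7)/(l - 7)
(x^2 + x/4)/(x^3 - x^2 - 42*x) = (x + 1/4)/(x^2 - x - 42)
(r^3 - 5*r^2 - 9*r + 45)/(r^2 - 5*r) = r - 9/r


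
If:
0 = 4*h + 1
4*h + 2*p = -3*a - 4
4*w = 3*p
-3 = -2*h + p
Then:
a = 4/3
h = -1/4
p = -7/2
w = -21/8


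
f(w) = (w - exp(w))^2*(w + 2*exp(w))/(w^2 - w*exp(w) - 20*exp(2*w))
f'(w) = (2 - 2*exp(w))*(w - exp(w))*(w + 2*exp(w))/(w^2 - w*exp(w) - 20*exp(2*w)) + (w - exp(w))^2*(w + 2*exp(w))*(w*exp(w) - 2*w + 40*exp(2*w) + exp(w))/(w^2 - w*exp(w) - 20*exp(2*w))^2 + (w - exp(w))^2*(2*exp(w) + 1)/(w^2 - w*exp(w) - 20*exp(2*w)) = (w - exp(w))*((w - exp(w))*(w + 2*exp(w))*(w*exp(w) - 2*w + 40*exp(2*w) + exp(w)) + (-2*(1 - exp(w))*(w + 2*exp(w)) - (w - exp(w))*(2*exp(w) + 1))*(-w^2 + w*exp(w) + 20*exp(2*w)))/(-w^2 + w*exp(w) + 20*exp(2*w))^2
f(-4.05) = -4.03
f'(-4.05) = 1.01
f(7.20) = -132.83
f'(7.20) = -133.79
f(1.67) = -0.29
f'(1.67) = -0.38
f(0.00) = -0.10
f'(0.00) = 0.06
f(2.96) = -1.48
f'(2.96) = -1.77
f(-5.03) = -5.02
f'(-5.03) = 1.01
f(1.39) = -0.20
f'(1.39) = -0.25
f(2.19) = -0.57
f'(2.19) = -0.73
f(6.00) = -39.41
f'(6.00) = -40.19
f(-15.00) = -15.00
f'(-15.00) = 1.00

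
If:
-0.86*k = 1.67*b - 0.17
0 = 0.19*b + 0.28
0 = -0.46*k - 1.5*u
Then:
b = -1.47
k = 3.06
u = -0.94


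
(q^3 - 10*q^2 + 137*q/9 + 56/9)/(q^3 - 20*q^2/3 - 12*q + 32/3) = (9*q^2 - 18*q - 7)/(3*(3*q^2 + 4*q - 4))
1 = 1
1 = 1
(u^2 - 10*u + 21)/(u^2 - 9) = (u - 7)/(u + 3)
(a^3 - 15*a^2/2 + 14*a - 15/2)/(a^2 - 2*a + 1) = (2*a^2 - 13*a + 15)/(2*(a - 1))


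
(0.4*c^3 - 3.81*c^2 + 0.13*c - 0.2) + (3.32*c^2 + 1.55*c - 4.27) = 0.4*c^3 - 0.49*c^2 + 1.68*c - 4.47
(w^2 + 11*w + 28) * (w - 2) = w^3 + 9*w^2 + 6*w - 56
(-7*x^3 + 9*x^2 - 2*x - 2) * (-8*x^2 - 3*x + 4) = 56*x^5 - 51*x^4 - 39*x^3 + 58*x^2 - 2*x - 8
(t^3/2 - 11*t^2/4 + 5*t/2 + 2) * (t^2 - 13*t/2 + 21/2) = t^5/2 - 6*t^4 + 205*t^3/8 - 345*t^2/8 + 53*t/4 + 21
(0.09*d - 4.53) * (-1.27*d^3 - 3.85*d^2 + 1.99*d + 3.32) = -0.1143*d^4 + 5.4066*d^3 + 17.6196*d^2 - 8.7159*d - 15.0396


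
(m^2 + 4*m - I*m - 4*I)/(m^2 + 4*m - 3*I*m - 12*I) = (m - I)/(m - 3*I)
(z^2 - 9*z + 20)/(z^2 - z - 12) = (z - 5)/(z + 3)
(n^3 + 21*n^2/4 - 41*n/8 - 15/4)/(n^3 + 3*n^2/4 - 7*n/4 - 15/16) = 2*(n + 6)/(2*n + 3)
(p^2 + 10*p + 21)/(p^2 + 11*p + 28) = (p + 3)/(p + 4)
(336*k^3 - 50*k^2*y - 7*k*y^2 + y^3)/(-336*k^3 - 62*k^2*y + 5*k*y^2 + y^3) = (-6*k + y)/(6*k + y)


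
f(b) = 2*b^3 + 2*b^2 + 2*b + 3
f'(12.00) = 914.00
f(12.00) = 3771.00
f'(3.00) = 68.00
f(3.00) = 81.00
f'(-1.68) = 12.21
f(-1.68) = -4.20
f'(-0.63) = 1.86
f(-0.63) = 2.03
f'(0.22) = 3.17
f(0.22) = 3.56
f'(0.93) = 10.91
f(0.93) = 8.20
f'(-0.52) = 1.54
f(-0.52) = 2.22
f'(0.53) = 5.81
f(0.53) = 4.92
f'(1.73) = 26.88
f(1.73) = 22.80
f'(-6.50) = 229.50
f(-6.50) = -474.75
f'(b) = 6*b^2 + 4*b + 2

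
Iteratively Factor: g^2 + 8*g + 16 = (g + 4)*(g + 4)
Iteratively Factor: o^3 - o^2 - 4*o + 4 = (o - 2)*(o^2 + o - 2) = (o - 2)*(o - 1)*(o + 2)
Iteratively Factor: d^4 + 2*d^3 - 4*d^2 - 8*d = (d + 2)*(d^3 - 4*d) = d*(d + 2)*(d^2 - 4) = d*(d + 2)^2*(d - 2)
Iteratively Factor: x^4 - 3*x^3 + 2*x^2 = (x - 2)*(x^3 - x^2) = (x - 2)*(x - 1)*(x^2) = x*(x - 2)*(x - 1)*(x)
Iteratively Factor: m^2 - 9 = (m + 3)*(m - 3)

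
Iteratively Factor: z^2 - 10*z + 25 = (z - 5)*(z - 5)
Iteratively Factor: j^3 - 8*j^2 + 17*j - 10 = (j - 1)*(j^2 - 7*j + 10) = (j - 5)*(j - 1)*(j - 2)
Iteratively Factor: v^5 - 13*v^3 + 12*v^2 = (v)*(v^4 - 13*v^2 + 12*v) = v*(v - 1)*(v^3 + v^2 - 12*v) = v*(v - 3)*(v - 1)*(v^2 + 4*v) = v*(v - 3)*(v - 1)*(v + 4)*(v)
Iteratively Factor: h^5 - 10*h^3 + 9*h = (h - 1)*(h^4 + h^3 - 9*h^2 - 9*h) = (h - 1)*(h + 3)*(h^3 - 2*h^2 - 3*h) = h*(h - 1)*(h + 3)*(h^2 - 2*h - 3) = h*(h - 1)*(h + 1)*(h + 3)*(h - 3)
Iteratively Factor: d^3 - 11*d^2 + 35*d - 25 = (d - 5)*(d^2 - 6*d + 5) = (d - 5)^2*(d - 1)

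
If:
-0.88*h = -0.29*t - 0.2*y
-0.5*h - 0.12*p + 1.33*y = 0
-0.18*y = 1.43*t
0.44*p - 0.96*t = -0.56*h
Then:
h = 0.00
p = 0.00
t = 0.00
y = 0.00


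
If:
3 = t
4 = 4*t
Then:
No Solution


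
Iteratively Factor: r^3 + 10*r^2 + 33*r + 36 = (r + 3)*(r^2 + 7*r + 12) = (r + 3)*(r + 4)*(r + 3)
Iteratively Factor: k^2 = (k)*(k)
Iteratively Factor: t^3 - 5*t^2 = (t - 5)*(t^2) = t*(t - 5)*(t)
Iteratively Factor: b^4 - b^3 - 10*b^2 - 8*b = (b)*(b^3 - b^2 - 10*b - 8) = b*(b + 2)*(b^2 - 3*b - 4) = b*(b - 4)*(b + 2)*(b + 1)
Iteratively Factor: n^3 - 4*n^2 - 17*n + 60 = (n + 4)*(n^2 - 8*n + 15) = (n - 3)*(n + 4)*(n - 5)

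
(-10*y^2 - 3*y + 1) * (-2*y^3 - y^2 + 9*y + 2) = 20*y^5 + 16*y^4 - 89*y^3 - 48*y^2 + 3*y + 2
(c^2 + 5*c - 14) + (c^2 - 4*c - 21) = 2*c^2 + c - 35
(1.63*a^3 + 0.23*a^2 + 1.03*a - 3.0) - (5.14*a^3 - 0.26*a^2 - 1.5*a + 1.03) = -3.51*a^3 + 0.49*a^2 + 2.53*a - 4.03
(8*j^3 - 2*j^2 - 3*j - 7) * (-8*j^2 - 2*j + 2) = -64*j^5 + 44*j^3 + 58*j^2 + 8*j - 14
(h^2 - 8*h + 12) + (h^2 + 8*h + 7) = 2*h^2 + 19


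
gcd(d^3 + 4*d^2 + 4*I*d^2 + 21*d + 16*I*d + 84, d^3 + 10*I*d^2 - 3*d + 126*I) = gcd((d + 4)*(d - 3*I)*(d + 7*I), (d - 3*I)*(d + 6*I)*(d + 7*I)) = d^2 + 4*I*d + 21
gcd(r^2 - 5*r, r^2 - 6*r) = r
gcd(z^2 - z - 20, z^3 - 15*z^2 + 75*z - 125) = z - 5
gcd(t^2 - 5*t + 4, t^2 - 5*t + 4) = t^2 - 5*t + 4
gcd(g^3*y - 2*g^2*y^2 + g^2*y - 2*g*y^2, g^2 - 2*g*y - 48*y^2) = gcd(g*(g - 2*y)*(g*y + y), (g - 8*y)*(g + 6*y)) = 1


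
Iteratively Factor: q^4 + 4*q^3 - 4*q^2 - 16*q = (q)*(q^3 + 4*q^2 - 4*q - 16) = q*(q + 2)*(q^2 + 2*q - 8) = q*(q - 2)*(q + 2)*(q + 4)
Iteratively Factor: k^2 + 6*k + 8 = (k + 2)*(k + 4)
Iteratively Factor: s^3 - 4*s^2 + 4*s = (s - 2)*(s^2 - 2*s) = (s - 2)^2*(s)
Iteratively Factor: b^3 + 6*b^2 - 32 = (b + 4)*(b^2 + 2*b - 8) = (b - 2)*(b + 4)*(b + 4)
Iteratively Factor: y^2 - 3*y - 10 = (y - 5)*(y + 2)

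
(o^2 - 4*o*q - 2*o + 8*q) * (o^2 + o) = o^4 - 4*o^3*q - o^3 + 4*o^2*q - 2*o^2 + 8*o*q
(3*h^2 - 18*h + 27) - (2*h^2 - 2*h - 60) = h^2 - 16*h + 87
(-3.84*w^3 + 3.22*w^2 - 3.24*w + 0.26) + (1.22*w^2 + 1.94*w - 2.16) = -3.84*w^3 + 4.44*w^2 - 1.3*w - 1.9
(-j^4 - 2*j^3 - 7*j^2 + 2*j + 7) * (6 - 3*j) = 3*j^5 + 9*j^3 - 48*j^2 - 9*j + 42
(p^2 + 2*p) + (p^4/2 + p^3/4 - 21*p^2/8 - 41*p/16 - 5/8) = p^4/2 + p^3/4 - 13*p^2/8 - 9*p/16 - 5/8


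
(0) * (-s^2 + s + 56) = 0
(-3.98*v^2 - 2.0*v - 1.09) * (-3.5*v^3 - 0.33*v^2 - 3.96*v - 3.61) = 13.93*v^5 + 8.3134*v^4 + 20.2358*v^3 + 22.6475*v^2 + 11.5364*v + 3.9349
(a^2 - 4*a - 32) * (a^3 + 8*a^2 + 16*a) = a^5 + 4*a^4 - 48*a^3 - 320*a^2 - 512*a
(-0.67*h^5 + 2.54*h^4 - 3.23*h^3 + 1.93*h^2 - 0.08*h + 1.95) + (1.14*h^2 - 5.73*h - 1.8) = -0.67*h^5 + 2.54*h^4 - 3.23*h^3 + 3.07*h^2 - 5.81*h + 0.15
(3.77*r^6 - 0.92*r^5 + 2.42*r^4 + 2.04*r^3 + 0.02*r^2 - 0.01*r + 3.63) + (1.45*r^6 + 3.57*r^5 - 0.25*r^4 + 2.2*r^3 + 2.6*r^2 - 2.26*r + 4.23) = 5.22*r^6 + 2.65*r^5 + 2.17*r^4 + 4.24*r^3 + 2.62*r^2 - 2.27*r + 7.86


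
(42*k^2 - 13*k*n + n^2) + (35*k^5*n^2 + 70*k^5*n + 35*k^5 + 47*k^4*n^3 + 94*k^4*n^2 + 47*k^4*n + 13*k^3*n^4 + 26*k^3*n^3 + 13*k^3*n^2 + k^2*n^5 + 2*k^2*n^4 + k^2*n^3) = 35*k^5*n^2 + 70*k^5*n + 35*k^5 + 47*k^4*n^3 + 94*k^4*n^2 + 47*k^4*n + 13*k^3*n^4 + 26*k^3*n^3 + 13*k^3*n^2 + k^2*n^5 + 2*k^2*n^4 + k^2*n^3 + 42*k^2 - 13*k*n + n^2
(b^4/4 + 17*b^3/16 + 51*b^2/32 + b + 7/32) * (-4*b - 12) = -b^5 - 29*b^4/4 - 153*b^3/8 - 185*b^2/8 - 103*b/8 - 21/8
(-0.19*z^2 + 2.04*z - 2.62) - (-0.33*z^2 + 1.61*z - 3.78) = 0.14*z^2 + 0.43*z + 1.16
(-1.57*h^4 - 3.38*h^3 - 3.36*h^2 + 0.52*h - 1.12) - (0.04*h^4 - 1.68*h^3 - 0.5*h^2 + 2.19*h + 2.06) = -1.61*h^4 - 1.7*h^3 - 2.86*h^2 - 1.67*h - 3.18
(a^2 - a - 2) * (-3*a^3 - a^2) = -3*a^5 + 2*a^4 + 7*a^3 + 2*a^2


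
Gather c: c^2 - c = c^2 - c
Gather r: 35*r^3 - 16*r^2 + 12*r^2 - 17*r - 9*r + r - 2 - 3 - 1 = 35*r^3 - 4*r^2 - 25*r - 6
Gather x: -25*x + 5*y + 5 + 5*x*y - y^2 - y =x*(5*y - 25) - y^2 + 4*y + 5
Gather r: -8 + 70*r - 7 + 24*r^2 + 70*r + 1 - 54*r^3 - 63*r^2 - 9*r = -54*r^3 - 39*r^2 + 131*r - 14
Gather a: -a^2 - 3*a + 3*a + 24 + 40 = 64 - a^2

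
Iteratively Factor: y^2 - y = (y - 1)*(y)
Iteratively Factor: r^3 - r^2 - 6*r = (r)*(r^2 - r - 6) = r*(r - 3)*(r + 2)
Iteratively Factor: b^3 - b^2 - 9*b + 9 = (b + 3)*(b^2 - 4*b + 3) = (b - 3)*(b + 3)*(b - 1)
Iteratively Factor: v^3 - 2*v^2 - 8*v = (v - 4)*(v^2 + 2*v) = v*(v - 4)*(v + 2)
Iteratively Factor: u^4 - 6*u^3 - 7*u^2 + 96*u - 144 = (u - 3)*(u^3 - 3*u^2 - 16*u + 48) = (u - 3)^2*(u^2 - 16) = (u - 4)*(u - 3)^2*(u + 4)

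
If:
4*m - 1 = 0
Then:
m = 1/4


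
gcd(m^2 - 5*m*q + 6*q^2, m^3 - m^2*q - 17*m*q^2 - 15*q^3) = 1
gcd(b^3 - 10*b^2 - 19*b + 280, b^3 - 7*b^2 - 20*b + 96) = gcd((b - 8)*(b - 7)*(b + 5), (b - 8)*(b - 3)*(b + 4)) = b - 8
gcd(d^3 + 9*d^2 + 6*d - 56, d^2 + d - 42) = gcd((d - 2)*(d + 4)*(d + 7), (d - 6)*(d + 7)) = d + 7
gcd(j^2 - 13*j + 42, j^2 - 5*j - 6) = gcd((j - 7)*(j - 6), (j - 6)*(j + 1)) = j - 6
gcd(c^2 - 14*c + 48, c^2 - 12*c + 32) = c - 8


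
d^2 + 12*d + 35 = (d + 5)*(d + 7)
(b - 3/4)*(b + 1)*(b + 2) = b^3 + 9*b^2/4 - b/4 - 3/2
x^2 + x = x*(x + 1)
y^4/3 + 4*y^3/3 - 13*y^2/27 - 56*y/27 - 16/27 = (y/3 + 1/3)*(y - 4/3)*(y + 1/3)*(y + 4)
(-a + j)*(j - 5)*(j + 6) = -a*j^2 - a*j + 30*a + j^3 + j^2 - 30*j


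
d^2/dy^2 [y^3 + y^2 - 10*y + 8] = 6*y + 2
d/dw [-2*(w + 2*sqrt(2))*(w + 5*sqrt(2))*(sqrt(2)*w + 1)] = -6*sqrt(2)*w^2 - 60*w - 54*sqrt(2)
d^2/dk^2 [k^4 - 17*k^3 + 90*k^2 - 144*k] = 12*k^2 - 102*k + 180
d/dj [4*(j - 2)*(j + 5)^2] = 4*(j + 5)*(3*j + 1)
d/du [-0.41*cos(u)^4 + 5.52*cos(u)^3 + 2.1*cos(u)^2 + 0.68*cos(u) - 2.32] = (1.64*cos(u)^3 - 16.56*cos(u)^2 - 4.2*cos(u) - 0.68)*sin(u)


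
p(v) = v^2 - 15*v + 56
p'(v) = 2*v - 15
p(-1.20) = 75.44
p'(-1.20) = -17.40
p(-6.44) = 194.07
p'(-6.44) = -27.88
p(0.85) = 43.97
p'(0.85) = -13.30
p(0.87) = 43.71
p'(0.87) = -13.26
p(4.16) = 10.91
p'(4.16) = -6.68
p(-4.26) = 138.05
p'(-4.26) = -23.52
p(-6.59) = 198.28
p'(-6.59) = -28.18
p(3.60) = 14.96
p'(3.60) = -7.80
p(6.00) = 2.00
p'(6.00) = -3.00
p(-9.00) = 272.00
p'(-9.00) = -33.00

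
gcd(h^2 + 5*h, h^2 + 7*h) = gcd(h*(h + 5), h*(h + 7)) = h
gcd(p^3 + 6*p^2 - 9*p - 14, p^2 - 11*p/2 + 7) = p - 2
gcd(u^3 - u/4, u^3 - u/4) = u^3 - u/4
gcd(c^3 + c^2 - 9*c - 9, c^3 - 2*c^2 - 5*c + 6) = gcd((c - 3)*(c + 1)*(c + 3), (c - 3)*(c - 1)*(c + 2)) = c - 3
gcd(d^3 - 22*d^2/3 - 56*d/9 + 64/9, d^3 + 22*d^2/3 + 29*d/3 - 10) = d - 2/3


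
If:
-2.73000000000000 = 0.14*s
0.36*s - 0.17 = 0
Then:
No Solution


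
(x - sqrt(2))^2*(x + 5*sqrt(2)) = x^3 + 3*sqrt(2)*x^2 - 18*x + 10*sqrt(2)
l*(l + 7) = l^2 + 7*l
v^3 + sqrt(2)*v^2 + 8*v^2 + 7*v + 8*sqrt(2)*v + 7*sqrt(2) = (v + 1)*(v + 7)*(v + sqrt(2))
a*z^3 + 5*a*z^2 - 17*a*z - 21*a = (z - 3)*(z + 7)*(a*z + a)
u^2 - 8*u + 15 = (u - 5)*(u - 3)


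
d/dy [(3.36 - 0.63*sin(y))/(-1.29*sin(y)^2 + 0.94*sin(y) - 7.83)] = (-0.8127*sin(y)^2 + 8.6688*sin(y) + 1.7745)*cos(y)/(1.6641*sin(y)^4 - 2.4252*sin(y)^3 + 21.085*sin(y)^2 - 14.7204*sin(y) + 61.3089)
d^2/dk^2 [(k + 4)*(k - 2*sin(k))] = 2*(k + 4)*sin(k) - 4*cos(k) + 2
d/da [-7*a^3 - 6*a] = -21*a^2 - 6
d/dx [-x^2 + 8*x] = 8 - 2*x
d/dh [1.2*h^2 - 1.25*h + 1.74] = 2.4*h - 1.25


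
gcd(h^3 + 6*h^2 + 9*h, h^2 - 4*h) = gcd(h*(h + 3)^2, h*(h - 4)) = h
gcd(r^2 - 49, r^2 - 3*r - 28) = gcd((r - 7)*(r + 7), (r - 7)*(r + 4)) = r - 7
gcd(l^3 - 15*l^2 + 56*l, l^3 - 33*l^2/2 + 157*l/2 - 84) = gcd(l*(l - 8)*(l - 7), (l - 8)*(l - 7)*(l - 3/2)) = l^2 - 15*l + 56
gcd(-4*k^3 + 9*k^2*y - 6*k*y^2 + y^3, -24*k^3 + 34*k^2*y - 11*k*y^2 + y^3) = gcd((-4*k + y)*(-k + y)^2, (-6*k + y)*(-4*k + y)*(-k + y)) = 4*k^2 - 5*k*y + y^2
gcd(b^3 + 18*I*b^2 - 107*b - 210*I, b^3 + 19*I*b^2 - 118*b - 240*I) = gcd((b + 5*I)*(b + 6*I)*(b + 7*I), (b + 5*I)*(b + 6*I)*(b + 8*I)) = b^2 + 11*I*b - 30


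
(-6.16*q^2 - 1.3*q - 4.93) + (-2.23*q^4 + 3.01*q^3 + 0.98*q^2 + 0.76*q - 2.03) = -2.23*q^4 + 3.01*q^3 - 5.18*q^2 - 0.54*q - 6.96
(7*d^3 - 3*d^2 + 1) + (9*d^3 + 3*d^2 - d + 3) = 16*d^3 - d + 4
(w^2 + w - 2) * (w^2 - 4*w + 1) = w^4 - 3*w^3 - 5*w^2 + 9*w - 2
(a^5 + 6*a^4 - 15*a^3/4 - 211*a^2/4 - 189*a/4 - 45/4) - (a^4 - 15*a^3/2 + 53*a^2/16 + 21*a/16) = a^5 + 5*a^4 + 15*a^3/4 - 897*a^2/16 - 777*a/16 - 45/4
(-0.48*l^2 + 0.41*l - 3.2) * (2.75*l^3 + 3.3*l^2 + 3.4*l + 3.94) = -1.32*l^5 - 0.4565*l^4 - 9.079*l^3 - 11.0572*l^2 - 9.2646*l - 12.608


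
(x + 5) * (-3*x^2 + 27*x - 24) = -3*x^3 + 12*x^2 + 111*x - 120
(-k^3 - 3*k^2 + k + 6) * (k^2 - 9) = -k^5 - 3*k^4 + 10*k^3 + 33*k^2 - 9*k - 54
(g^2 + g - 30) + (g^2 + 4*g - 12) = 2*g^2 + 5*g - 42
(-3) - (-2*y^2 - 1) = 2*y^2 - 2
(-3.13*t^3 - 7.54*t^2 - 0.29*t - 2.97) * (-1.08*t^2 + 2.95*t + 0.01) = 3.3804*t^5 - 1.0903*t^4 - 21.9611*t^3 + 2.2767*t^2 - 8.7644*t - 0.0297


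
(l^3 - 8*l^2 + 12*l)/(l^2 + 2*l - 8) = l*(l - 6)/(l + 4)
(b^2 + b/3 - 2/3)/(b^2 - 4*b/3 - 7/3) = (3*b - 2)/(3*b - 7)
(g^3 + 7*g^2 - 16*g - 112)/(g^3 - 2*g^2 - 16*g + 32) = (g + 7)/(g - 2)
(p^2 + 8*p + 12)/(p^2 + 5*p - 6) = (p + 2)/(p - 1)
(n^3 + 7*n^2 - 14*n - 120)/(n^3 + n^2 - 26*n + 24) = (n + 5)/(n - 1)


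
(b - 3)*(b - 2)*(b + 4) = b^3 - b^2 - 14*b + 24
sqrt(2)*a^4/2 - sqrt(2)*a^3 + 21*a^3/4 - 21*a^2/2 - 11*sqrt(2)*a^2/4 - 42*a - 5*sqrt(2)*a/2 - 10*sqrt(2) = (a/2 + 1)*(a - 4)*(a + 5*sqrt(2))*(sqrt(2)*a + 1/2)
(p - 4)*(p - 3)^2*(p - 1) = p^4 - 11*p^3 + 43*p^2 - 69*p + 36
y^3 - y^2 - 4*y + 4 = (y - 2)*(y - 1)*(y + 2)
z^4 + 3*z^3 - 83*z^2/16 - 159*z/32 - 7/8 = (z - 7/4)*(z + 1/4)*(z + 1/2)*(z + 4)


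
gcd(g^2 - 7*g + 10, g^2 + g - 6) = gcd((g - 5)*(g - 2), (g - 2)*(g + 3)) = g - 2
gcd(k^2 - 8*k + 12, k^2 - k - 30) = k - 6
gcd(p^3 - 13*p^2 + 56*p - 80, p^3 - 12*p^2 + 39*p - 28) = p - 4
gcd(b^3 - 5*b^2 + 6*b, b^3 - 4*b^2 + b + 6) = b^2 - 5*b + 6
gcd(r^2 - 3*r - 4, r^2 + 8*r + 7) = r + 1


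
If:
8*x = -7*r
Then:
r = -8*x/7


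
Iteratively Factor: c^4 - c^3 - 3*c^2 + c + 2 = (c - 2)*(c^3 + c^2 - c - 1) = (c - 2)*(c - 1)*(c^2 + 2*c + 1) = (c - 2)*(c - 1)*(c + 1)*(c + 1)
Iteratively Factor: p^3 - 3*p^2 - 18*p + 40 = (p - 2)*(p^2 - p - 20) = (p - 5)*(p - 2)*(p + 4)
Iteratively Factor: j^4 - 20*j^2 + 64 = (j - 2)*(j^3 + 2*j^2 - 16*j - 32) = (j - 2)*(j + 4)*(j^2 - 2*j - 8) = (j - 2)*(j + 2)*(j + 4)*(j - 4)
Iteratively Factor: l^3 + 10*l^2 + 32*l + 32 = (l + 2)*(l^2 + 8*l + 16) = (l + 2)*(l + 4)*(l + 4)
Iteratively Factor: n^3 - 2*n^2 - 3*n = (n + 1)*(n^2 - 3*n) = n*(n + 1)*(n - 3)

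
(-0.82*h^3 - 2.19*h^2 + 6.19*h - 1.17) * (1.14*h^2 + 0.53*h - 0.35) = -0.9348*h^5 - 2.9312*h^4 + 6.1829*h^3 + 2.7134*h^2 - 2.7866*h + 0.4095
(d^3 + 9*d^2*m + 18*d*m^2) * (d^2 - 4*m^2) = d^5 + 9*d^4*m + 14*d^3*m^2 - 36*d^2*m^3 - 72*d*m^4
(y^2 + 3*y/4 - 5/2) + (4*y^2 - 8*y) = 5*y^2 - 29*y/4 - 5/2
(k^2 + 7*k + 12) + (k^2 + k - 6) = 2*k^2 + 8*k + 6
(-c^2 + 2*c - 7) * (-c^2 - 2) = c^4 - 2*c^3 + 9*c^2 - 4*c + 14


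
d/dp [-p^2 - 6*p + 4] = -2*p - 6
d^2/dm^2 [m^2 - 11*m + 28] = 2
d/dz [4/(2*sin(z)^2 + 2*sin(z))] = -(4/tan(z) + 2*cos(z)/sin(z)^2)/(sin(z) + 1)^2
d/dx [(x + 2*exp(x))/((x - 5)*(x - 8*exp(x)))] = ((x - 5)*(x - 8*exp(x))*(2*exp(x) + 1) + (x - 5)*(x + 2*exp(x))*(8*exp(x) - 1) - (x - 8*exp(x))*(x + 2*exp(x)))/((x - 5)^2*(x - 8*exp(x))^2)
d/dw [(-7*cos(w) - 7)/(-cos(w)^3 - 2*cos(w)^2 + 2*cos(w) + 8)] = 56*(11*cos(w) + 5*cos(2*w) + cos(3*w) + 17)*sin(w)/(-8*sin(w)^2 - 5*cos(w) + cos(3*w) - 24)^2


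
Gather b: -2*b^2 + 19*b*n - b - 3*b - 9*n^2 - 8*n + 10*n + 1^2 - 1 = -2*b^2 + b*(19*n - 4) - 9*n^2 + 2*n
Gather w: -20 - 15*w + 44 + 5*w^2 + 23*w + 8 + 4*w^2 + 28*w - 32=9*w^2 + 36*w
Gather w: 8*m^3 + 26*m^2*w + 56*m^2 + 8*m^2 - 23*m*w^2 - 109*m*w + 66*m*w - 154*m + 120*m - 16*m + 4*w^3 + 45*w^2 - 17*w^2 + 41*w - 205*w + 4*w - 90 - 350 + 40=8*m^3 + 64*m^2 - 50*m + 4*w^3 + w^2*(28 - 23*m) + w*(26*m^2 - 43*m - 160) - 400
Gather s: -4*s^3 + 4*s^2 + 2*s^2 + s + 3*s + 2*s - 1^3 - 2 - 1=-4*s^3 + 6*s^2 + 6*s - 4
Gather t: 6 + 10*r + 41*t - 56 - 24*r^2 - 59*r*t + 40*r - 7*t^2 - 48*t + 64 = -24*r^2 + 50*r - 7*t^2 + t*(-59*r - 7) + 14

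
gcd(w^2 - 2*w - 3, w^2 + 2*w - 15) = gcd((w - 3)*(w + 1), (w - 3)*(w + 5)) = w - 3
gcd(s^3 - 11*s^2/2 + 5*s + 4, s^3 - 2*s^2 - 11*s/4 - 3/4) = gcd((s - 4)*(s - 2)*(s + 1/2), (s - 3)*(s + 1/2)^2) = s + 1/2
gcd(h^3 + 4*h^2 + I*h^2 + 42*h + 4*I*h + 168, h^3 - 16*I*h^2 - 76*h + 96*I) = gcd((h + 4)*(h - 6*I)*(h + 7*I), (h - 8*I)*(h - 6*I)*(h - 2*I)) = h - 6*I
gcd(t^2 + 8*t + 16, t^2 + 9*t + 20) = t + 4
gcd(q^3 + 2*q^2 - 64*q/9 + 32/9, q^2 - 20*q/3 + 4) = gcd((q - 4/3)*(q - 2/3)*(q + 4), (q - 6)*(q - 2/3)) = q - 2/3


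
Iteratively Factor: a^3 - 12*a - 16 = (a + 2)*(a^2 - 2*a - 8) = (a + 2)^2*(a - 4)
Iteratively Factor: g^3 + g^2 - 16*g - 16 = (g - 4)*(g^2 + 5*g + 4) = (g - 4)*(g + 4)*(g + 1)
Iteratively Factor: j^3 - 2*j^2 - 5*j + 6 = (j - 3)*(j^2 + j - 2) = (j - 3)*(j + 2)*(j - 1)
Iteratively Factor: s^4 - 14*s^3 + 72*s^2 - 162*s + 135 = (s - 5)*(s^3 - 9*s^2 + 27*s - 27) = (s - 5)*(s - 3)*(s^2 - 6*s + 9) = (s - 5)*(s - 3)^2*(s - 3)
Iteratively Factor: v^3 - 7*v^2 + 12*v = (v - 4)*(v^2 - 3*v) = (v - 4)*(v - 3)*(v)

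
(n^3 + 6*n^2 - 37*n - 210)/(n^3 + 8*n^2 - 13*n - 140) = (n - 6)/(n - 4)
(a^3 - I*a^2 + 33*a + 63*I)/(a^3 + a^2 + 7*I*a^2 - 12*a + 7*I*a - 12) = (a^2 - 4*I*a + 21)/(a^2 + a*(1 + 4*I) + 4*I)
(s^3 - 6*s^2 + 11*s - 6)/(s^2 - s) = s - 5 + 6/s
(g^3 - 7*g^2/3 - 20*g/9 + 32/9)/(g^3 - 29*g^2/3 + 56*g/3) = (3*g^2 + g - 4)/(3*g*(g - 7))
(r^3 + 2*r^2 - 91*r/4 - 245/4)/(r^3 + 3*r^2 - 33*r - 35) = (r^2 + 7*r + 49/4)/(r^2 + 8*r + 7)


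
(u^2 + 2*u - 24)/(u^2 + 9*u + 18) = (u - 4)/(u + 3)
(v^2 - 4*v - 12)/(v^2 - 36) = (v + 2)/(v + 6)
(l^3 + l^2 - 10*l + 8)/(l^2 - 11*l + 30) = (l^3 + l^2 - 10*l + 8)/(l^2 - 11*l + 30)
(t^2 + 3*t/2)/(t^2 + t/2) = (2*t + 3)/(2*t + 1)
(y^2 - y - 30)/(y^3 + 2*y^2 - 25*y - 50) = (y - 6)/(y^2 - 3*y - 10)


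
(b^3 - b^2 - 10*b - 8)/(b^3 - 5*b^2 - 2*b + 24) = (b + 1)/(b - 3)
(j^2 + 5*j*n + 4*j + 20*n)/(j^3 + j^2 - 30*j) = (j^2 + 5*j*n + 4*j + 20*n)/(j*(j^2 + j - 30))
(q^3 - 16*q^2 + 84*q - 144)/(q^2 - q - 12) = (q^2 - 12*q + 36)/(q + 3)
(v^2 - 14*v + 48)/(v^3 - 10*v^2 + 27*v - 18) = (v - 8)/(v^2 - 4*v + 3)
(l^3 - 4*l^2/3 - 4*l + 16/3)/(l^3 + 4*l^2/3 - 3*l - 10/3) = (3*l^2 - 10*l + 8)/(3*l^2 - 2*l - 5)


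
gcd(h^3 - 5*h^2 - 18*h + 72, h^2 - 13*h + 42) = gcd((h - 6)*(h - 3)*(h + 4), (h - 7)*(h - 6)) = h - 6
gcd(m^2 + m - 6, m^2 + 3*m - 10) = m - 2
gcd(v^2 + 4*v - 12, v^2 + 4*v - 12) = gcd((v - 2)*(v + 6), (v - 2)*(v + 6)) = v^2 + 4*v - 12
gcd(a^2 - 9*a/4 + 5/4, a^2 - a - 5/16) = a - 5/4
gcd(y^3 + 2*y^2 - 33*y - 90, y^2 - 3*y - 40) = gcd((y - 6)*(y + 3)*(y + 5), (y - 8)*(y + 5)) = y + 5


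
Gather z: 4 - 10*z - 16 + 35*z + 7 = 25*z - 5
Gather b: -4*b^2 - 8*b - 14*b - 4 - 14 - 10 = -4*b^2 - 22*b - 28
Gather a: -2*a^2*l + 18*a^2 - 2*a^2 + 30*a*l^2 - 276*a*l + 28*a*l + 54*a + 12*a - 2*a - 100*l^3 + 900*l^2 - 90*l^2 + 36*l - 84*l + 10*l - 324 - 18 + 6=a^2*(16 - 2*l) + a*(30*l^2 - 248*l + 64) - 100*l^3 + 810*l^2 - 38*l - 336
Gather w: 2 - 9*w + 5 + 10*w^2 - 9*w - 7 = 10*w^2 - 18*w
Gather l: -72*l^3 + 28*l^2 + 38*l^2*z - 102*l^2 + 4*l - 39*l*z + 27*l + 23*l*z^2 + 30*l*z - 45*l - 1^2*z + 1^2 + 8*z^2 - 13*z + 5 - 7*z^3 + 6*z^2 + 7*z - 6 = -72*l^3 + l^2*(38*z - 74) + l*(23*z^2 - 9*z - 14) - 7*z^3 + 14*z^2 - 7*z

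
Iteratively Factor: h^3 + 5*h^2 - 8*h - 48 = (h + 4)*(h^2 + h - 12) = (h + 4)^2*(h - 3)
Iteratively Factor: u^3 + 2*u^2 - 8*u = (u)*(u^2 + 2*u - 8) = u*(u + 4)*(u - 2)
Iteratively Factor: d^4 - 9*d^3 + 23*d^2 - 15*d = (d - 5)*(d^3 - 4*d^2 + 3*d) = d*(d - 5)*(d^2 - 4*d + 3) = d*(d - 5)*(d - 3)*(d - 1)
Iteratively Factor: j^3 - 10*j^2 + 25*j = (j - 5)*(j^2 - 5*j) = (j - 5)^2*(j)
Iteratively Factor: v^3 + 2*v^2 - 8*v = (v + 4)*(v^2 - 2*v) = (v - 2)*(v + 4)*(v)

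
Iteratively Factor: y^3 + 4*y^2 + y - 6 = (y - 1)*(y^2 + 5*y + 6) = (y - 1)*(y + 2)*(y + 3)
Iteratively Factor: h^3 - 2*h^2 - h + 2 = (h - 2)*(h^2 - 1) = (h - 2)*(h + 1)*(h - 1)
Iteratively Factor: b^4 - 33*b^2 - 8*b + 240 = (b + 4)*(b^3 - 4*b^2 - 17*b + 60) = (b - 5)*(b + 4)*(b^2 + b - 12) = (b - 5)*(b + 4)^2*(b - 3)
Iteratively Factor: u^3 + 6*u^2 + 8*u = (u + 4)*(u^2 + 2*u) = (u + 2)*(u + 4)*(u)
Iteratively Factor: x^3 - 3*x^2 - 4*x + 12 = (x - 3)*(x^2 - 4) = (x - 3)*(x - 2)*(x + 2)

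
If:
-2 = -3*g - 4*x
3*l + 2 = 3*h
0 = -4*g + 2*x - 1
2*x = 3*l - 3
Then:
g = 0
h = 2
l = 4/3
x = 1/2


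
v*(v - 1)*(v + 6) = v^3 + 5*v^2 - 6*v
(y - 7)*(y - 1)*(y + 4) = y^3 - 4*y^2 - 25*y + 28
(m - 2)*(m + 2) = m^2 - 4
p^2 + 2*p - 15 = (p - 3)*(p + 5)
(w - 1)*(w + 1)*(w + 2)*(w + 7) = w^4 + 9*w^3 + 13*w^2 - 9*w - 14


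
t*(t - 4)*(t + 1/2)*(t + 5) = t^4 + 3*t^3/2 - 39*t^2/2 - 10*t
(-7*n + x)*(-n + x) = 7*n^2 - 8*n*x + x^2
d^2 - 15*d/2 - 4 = (d - 8)*(d + 1/2)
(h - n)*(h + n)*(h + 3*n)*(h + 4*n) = h^4 + 7*h^3*n + 11*h^2*n^2 - 7*h*n^3 - 12*n^4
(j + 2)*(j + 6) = j^2 + 8*j + 12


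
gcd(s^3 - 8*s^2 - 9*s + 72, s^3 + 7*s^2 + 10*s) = 1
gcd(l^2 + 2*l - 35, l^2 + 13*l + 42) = l + 7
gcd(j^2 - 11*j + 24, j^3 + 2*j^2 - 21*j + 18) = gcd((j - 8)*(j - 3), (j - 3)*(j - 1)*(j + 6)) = j - 3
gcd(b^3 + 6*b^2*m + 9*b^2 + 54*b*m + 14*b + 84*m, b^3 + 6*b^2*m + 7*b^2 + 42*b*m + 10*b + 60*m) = b^2 + 6*b*m + 2*b + 12*m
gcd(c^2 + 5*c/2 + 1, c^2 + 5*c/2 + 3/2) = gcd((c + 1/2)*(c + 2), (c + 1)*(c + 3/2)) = 1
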